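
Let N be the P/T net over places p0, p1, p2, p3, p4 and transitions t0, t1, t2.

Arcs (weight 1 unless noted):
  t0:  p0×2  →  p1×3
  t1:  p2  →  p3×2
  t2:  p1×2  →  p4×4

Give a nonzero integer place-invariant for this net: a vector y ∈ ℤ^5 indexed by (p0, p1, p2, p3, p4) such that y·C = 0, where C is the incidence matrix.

y = (p0:0, p1:0, p2:2, p3:1, p4:0)

Incidence matrix C (rows=places, cols=transitions):
       t0   t1   t2
   p0  -2    0    0
   p1   3    0   -2
   p2   0   -1    0
   p3   0    2    0
   p4   0    0    4

Candidate y = [0, 0, 2, 1, 0]; check y·C column-wise:
  col t0: 0·-2 + 0·3 + 2·0 + 1·0 = 0
  col t1: 2·-1 + 1·2 = 0
  col t2: 0·-2 + 2·0 + 1·0 + 0·4 = 0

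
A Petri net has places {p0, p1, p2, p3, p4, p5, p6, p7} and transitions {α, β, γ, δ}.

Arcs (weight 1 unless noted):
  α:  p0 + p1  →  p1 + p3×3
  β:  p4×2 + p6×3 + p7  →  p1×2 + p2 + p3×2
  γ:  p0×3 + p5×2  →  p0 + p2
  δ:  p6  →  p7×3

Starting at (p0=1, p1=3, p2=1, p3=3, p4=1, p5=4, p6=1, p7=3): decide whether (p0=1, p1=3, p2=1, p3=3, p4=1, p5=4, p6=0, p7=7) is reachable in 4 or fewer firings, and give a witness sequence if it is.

NO — not reachable within 4 firings

depth 0: 1 marking
depth 1: 3 markings reached so far
depth 2: 4 markings reached so far
depth 3: 4 markings reached so far
(frontier empty at depth 3; search complete)
target is not among the 4 markings reachable within 4 steps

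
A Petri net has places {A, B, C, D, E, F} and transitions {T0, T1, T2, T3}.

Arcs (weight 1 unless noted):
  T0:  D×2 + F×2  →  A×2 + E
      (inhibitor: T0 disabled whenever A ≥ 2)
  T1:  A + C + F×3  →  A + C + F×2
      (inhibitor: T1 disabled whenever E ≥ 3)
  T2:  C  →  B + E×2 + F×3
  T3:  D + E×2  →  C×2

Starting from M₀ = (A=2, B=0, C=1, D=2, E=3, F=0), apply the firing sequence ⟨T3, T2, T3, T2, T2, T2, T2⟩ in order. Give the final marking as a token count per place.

(A=2, B=5, C=0, D=0, E=9, F=15)

step 1: fire T3:  (A=2, B=0, C=1, D=2, E=3, F=0) → (A=2, B=0, C=3, D=1, E=1, F=0)
step 2: fire T2:  (A=2, B=0, C=3, D=1, E=1, F=0) → (A=2, B=1, C=2, D=1, E=3, F=3)
step 3: fire T3:  (A=2, B=1, C=2, D=1, E=3, F=3) → (A=2, B=1, C=4, D=0, E=1, F=3)
step 4: fire T2:  (A=2, B=1, C=4, D=0, E=1, F=3) → (A=2, B=2, C=3, D=0, E=3, F=6)
step 5: fire T2:  (A=2, B=2, C=3, D=0, E=3, F=6) → (A=2, B=3, C=2, D=0, E=5, F=9)
step 6: fire T2:  (A=2, B=3, C=2, D=0, E=5, F=9) → (A=2, B=4, C=1, D=0, E=7, F=12)
step 7: fire T2:  (A=2, B=4, C=1, D=0, E=7, F=12) → (A=2, B=5, C=0, D=0, E=9, F=15)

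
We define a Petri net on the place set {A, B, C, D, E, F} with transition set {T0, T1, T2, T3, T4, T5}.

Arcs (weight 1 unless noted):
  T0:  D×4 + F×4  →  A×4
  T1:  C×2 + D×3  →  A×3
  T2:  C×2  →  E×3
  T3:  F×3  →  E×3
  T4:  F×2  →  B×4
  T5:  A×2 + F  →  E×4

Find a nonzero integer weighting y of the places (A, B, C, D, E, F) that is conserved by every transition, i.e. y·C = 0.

Incidence matrix C (rows=places, cols=transitions):
       T0   T1   T2   T3   T4   T5
    A   4    3    0    0    0   -2
    B   0    0    0    0    4    0
    C   0   -2   -2    0    0    0
    D  -4   -3    0    0    0    0
    E   0    0    3    3    0    4
    F  -4    0    0   -3   -2   -1

Candidate y = [3, 1, 3, 1, 2, 2]; check y·C column-wise:
  col T0: 3·4 + 1·0 + 3·0 + 1·-4 + 2·0 + 2·-4 = 0
  col T1: 3·3 + 1·0 + 3·-2 + 1·-3 + 2·0 + 2·0 = 0
  col T2: 3·0 + 1·0 + 3·-2 + 1·0 + 2·3 + 2·0 = 0
  col T3: 3·0 + 1·0 + 3·0 + 1·0 + 2·3 + 2·-3 = 0
  col T4: 3·0 + 1·4 + 3·0 + 1·0 + 2·0 + 2·-2 = 0
  col T5: 3·-2 + 1·0 + 3·0 + 1·0 + 2·4 + 2·-1 = 0

y = (A:3, B:1, C:3, D:1, E:2, F:2)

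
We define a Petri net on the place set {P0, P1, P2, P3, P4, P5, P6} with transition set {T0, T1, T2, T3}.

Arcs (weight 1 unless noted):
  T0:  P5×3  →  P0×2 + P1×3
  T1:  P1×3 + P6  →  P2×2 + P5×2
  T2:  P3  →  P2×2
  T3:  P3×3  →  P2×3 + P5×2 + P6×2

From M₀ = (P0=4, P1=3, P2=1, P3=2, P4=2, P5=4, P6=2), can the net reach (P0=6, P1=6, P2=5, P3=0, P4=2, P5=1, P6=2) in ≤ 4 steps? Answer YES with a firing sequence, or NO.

YES — reachable via ⟨T0, T2, T2⟩ (3 firings)

step 1: fire T0:  (P0=4, P1=3, P2=1, P3=2, P4=2, P5=4, P6=2) → (P0=6, P1=6, P2=1, P3=2, P4=2, P5=1, P6=2)
step 2: fire T2:  (P0=6, P1=6, P2=1, P3=2, P4=2, P5=1, P6=2) → (P0=6, P1=6, P2=3, P3=1, P4=2, P5=1, P6=2)
step 3: fire T2:  (P0=6, P1=6, P2=3, P3=1, P4=2, P5=1, P6=2) → (P0=6, P1=6, P2=5, P3=0, P4=2, P5=1, P6=2)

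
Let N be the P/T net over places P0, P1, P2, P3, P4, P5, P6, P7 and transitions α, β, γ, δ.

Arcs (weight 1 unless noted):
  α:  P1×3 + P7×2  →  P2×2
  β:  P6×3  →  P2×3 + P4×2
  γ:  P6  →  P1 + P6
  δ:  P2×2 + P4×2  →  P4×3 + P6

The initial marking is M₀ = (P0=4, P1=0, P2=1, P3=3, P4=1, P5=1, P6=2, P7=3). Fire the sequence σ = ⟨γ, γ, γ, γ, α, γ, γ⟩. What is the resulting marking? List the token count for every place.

(P0=4, P1=3, P2=3, P3=3, P4=1, P5=1, P6=2, P7=1)

step 1: fire γ:  (P0=4, P1=0, P2=1, P3=3, P4=1, P5=1, P6=2, P7=3) → (P0=4, P1=1, P2=1, P3=3, P4=1, P5=1, P6=2, P7=3)
step 2: fire γ:  (P0=4, P1=1, P2=1, P3=3, P4=1, P5=1, P6=2, P7=3) → (P0=4, P1=2, P2=1, P3=3, P4=1, P5=1, P6=2, P7=3)
step 3: fire γ:  (P0=4, P1=2, P2=1, P3=3, P4=1, P5=1, P6=2, P7=3) → (P0=4, P1=3, P2=1, P3=3, P4=1, P5=1, P6=2, P7=3)
step 4: fire γ:  (P0=4, P1=3, P2=1, P3=3, P4=1, P5=1, P6=2, P7=3) → (P0=4, P1=4, P2=1, P3=3, P4=1, P5=1, P6=2, P7=3)
step 5: fire α:  (P0=4, P1=4, P2=1, P3=3, P4=1, P5=1, P6=2, P7=3) → (P0=4, P1=1, P2=3, P3=3, P4=1, P5=1, P6=2, P7=1)
step 6: fire γ:  (P0=4, P1=1, P2=3, P3=3, P4=1, P5=1, P6=2, P7=1) → (P0=4, P1=2, P2=3, P3=3, P4=1, P5=1, P6=2, P7=1)
step 7: fire γ:  (P0=4, P1=2, P2=3, P3=3, P4=1, P5=1, P6=2, P7=1) → (P0=4, P1=3, P2=3, P3=3, P4=1, P5=1, P6=2, P7=1)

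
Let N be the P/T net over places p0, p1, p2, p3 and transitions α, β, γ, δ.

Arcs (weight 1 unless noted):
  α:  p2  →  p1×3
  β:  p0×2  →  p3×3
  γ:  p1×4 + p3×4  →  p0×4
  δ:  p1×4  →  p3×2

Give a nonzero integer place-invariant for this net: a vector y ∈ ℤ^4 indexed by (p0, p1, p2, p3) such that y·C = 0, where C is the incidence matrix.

y = (p0:3, p1:1, p2:3, p3:2)

Incidence matrix C (rows=places, cols=transitions):
        α    β    γ    δ
   p0   0   -2    4    0
   p1   3    0   -4   -4
   p2  -1    0    0    0
   p3   0    3   -4    2

Candidate y = [3, 1, 3, 2]; check y·C column-wise:
  col α: 3·0 + 1·3 + 3·-1 + 2·0 = 0
  col β: 3·-2 + 1·0 + 3·0 + 2·3 = 0
  col γ: 3·4 + 1·-4 + 3·0 + 2·-4 = 0
  col δ: 3·0 + 1·-4 + 3·0 + 2·2 = 0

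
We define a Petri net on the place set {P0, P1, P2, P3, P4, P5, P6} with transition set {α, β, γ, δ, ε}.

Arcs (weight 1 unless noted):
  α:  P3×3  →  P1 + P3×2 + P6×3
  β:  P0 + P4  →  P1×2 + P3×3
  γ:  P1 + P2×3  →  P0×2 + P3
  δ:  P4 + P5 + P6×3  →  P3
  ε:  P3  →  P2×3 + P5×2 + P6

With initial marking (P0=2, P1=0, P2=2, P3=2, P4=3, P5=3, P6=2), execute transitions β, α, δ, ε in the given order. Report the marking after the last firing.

(P0=1, P1=3, P2=5, P3=4, P4=1, P5=4, P6=3)

step 1: fire β:  (P0=2, P1=0, P2=2, P3=2, P4=3, P5=3, P6=2) → (P0=1, P1=2, P2=2, P3=5, P4=2, P5=3, P6=2)
step 2: fire α:  (P0=1, P1=2, P2=2, P3=5, P4=2, P5=3, P6=2) → (P0=1, P1=3, P2=2, P3=4, P4=2, P5=3, P6=5)
step 3: fire δ:  (P0=1, P1=3, P2=2, P3=4, P4=2, P5=3, P6=5) → (P0=1, P1=3, P2=2, P3=5, P4=1, P5=2, P6=2)
step 4: fire ε:  (P0=1, P1=3, P2=2, P3=5, P4=1, P5=2, P6=2) → (P0=1, P1=3, P2=5, P3=4, P4=1, P5=4, P6=3)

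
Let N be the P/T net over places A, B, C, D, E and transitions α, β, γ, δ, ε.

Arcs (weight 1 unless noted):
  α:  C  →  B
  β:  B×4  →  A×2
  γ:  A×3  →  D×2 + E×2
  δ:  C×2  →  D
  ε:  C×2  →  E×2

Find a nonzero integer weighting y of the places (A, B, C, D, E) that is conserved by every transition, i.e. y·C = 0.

y = (A:2, B:1, C:1, D:2, E:1)

Incidence matrix C (rows=places, cols=transitions):
        α    β    γ    δ    ε
    A   0    2   -3    0    0
    B   1   -4    0    0    0
    C  -1    0    0   -2   -2
    D   0    0    2    1    0
    E   0    0    2    0    2

Candidate y = [2, 1, 1, 2, 1]; check y·C column-wise:
  col α: 2·0 + 1·1 + 1·-1 + 2·0 + 1·0 = 0
  col β: 2·2 + 1·-4 + 1·0 + 2·0 + 1·0 = 0
  col γ: 2·-3 + 1·0 + 1·0 + 2·2 + 1·2 = 0
  col δ: 2·0 + 1·0 + 1·-2 + 2·1 + 1·0 = 0
  col ε: 2·0 + 1·0 + 1·-2 + 2·0 + 1·2 = 0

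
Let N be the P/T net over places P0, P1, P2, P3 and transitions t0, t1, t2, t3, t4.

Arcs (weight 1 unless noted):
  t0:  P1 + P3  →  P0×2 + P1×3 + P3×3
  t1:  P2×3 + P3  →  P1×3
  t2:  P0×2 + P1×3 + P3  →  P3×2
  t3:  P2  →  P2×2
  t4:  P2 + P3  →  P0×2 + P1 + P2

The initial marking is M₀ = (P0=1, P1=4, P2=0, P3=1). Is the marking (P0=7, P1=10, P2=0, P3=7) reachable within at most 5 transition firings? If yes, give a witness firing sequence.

step 1: fire t0:  (P0=1, P1=4, P2=0, P3=1) → (P0=3, P1=6, P2=0, P3=3)
step 2: fire t0:  (P0=3, P1=6, P2=0, P3=3) → (P0=5, P1=8, P2=0, P3=5)
step 3: fire t0:  (P0=5, P1=8, P2=0, P3=5) → (P0=7, P1=10, P2=0, P3=7)

YES — reachable via ⟨t0, t0, t0⟩ (3 firings)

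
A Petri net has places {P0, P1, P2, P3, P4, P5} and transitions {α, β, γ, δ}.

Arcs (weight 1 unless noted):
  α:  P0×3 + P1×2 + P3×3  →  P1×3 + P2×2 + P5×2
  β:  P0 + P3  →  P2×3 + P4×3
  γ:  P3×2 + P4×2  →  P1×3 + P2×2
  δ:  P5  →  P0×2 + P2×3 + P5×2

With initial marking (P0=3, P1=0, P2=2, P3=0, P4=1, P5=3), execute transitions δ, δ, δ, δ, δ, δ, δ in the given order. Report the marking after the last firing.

step 1: fire δ:  (P0=3, P1=0, P2=2, P3=0, P4=1, P5=3) → (P0=5, P1=0, P2=5, P3=0, P4=1, P5=4)
step 2: fire δ:  (P0=5, P1=0, P2=5, P3=0, P4=1, P5=4) → (P0=7, P1=0, P2=8, P3=0, P4=1, P5=5)
step 3: fire δ:  (P0=7, P1=0, P2=8, P3=0, P4=1, P5=5) → (P0=9, P1=0, P2=11, P3=0, P4=1, P5=6)
step 4: fire δ:  (P0=9, P1=0, P2=11, P3=0, P4=1, P5=6) → (P0=11, P1=0, P2=14, P3=0, P4=1, P5=7)
step 5: fire δ:  (P0=11, P1=0, P2=14, P3=0, P4=1, P5=7) → (P0=13, P1=0, P2=17, P3=0, P4=1, P5=8)
step 6: fire δ:  (P0=13, P1=0, P2=17, P3=0, P4=1, P5=8) → (P0=15, P1=0, P2=20, P3=0, P4=1, P5=9)
step 7: fire δ:  (P0=15, P1=0, P2=20, P3=0, P4=1, P5=9) → (P0=17, P1=0, P2=23, P3=0, P4=1, P5=10)

(P0=17, P1=0, P2=23, P3=0, P4=1, P5=10)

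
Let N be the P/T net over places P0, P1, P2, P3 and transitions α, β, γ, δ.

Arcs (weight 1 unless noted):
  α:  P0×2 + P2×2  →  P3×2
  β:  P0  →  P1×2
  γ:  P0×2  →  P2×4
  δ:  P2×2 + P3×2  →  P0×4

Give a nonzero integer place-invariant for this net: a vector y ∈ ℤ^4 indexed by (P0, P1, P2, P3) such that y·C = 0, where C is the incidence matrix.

y = (P0:2, P1:1, P2:1, P3:3)

Incidence matrix C (rows=places, cols=transitions):
        α    β    γ    δ
   P0  -2   -1   -2    4
   P1   0    2    0    0
   P2  -2    0    4   -2
   P3   2    0    0   -2

Candidate y = [2, 1, 1, 3]; check y·C column-wise:
  col α: 2·-2 + 1·0 + 1·-2 + 3·2 = 0
  col β: 2·-1 + 1·2 + 1·0 + 3·0 = 0
  col γ: 2·-2 + 1·0 + 1·4 + 3·0 = 0
  col δ: 2·4 + 1·0 + 1·-2 + 3·-2 = 0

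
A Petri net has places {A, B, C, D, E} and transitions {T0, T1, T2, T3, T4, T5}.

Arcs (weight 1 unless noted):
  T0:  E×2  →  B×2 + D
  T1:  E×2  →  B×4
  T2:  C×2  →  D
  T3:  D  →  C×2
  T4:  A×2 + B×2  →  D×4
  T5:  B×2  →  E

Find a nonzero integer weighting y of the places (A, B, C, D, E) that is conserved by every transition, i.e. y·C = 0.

Incidence matrix C (rows=places, cols=transitions):
       T0   T1   T2   T3   T4   T5
    A   0    0    0    0   -2    0
    B   2    4    0    0   -2   -2
    C   0    0   -2    2    0    0
    D   1    0    1   -1    4    0
    E  -2   -2    0    0    0    1

Candidate y = [3, 1, 1, 2, 2]; check y·C column-wise:
  col T0: 3·0 + 1·2 + 1·0 + 2·1 + 2·-2 = 0
  col T1: 3·0 + 1·4 + 1·0 + 2·0 + 2·-2 = 0
  col T2: 3·0 + 1·0 + 1·-2 + 2·1 + 2·0 = 0
  col T3: 3·0 + 1·0 + 1·2 + 2·-1 + 2·0 = 0
  col T4: 3·-2 + 1·-2 + 1·0 + 2·4 + 2·0 = 0
  col T5: 3·0 + 1·-2 + 1·0 + 2·0 + 2·1 = 0

y = (A:3, B:1, C:1, D:2, E:2)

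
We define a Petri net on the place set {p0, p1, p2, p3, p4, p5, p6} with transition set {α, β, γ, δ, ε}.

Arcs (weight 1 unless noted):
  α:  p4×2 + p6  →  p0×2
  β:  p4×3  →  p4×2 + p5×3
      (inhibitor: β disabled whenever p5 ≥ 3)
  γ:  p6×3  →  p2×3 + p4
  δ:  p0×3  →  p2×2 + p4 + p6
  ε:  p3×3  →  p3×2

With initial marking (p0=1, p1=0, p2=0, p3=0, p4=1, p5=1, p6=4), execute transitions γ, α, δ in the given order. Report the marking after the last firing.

step 1: fire γ:  (p0=1, p1=0, p2=0, p3=0, p4=1, p5=1, p6=4) → (p0=1, p1=0, p2=3, p3=0, p4=2, p5=1, p6=1)
step 2: fire α:  (p0=1, p1=0, p2=3, p3=0, p4=2, p5=1, p6=1) → (p0=3, p1=0, p2=3, p3=0, p4=0, p5=1, p6=0)
step 3: fire δ:  (p0=3, p1=0, p2=3, p3=0, p4=0, p5=1, p6=0) → (p0=0, p1=0, p2=5, p3=0, p4=1, p5=1, p6=1)

(p0=0, p1=0, p2=5, p3=0, p4=1, p5=1, p6=1)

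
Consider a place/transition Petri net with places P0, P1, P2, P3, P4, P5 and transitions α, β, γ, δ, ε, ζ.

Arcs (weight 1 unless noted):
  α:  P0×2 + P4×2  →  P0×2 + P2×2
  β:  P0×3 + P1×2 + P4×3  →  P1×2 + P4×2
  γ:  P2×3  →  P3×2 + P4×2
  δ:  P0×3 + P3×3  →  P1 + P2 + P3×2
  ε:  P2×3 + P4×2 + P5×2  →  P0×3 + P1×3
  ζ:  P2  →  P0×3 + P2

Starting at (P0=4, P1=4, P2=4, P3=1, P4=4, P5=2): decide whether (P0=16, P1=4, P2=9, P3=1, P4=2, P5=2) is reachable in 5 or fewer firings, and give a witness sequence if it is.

NO — not reachable within 5 firings

depth 0: 1 marking
depth 1: 6 markings reached so far
depth 2: 17 markings reached so far
depth 3: 35 markings reached so far
depth 4: 64 markings reached so far
depth 5: 103 markings reached so far
target is not among the 103 markings reachable within 5 steps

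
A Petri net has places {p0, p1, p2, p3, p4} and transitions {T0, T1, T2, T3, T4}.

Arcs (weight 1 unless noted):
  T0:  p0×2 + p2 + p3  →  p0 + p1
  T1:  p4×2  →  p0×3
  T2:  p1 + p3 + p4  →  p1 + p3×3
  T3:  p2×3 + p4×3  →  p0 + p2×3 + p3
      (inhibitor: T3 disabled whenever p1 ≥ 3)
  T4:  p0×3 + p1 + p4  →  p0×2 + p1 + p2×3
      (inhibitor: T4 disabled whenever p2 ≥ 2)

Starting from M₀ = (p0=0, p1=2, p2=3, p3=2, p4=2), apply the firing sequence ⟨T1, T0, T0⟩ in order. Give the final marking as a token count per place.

step 1: fire T1:  (p0=0, p1=2, p2=3, p3=2, p4=2) → (p0=3, p1=2, p2=3, p3=2, p4=0)
step 2: fire T0:  (p0=3, p1=2, p2=3, p3=2, p4=0) → (p0=2, p1=3, p2=2, p3=1, p4=0)
step 3: fire T0:  (p0=2, p1=3, p2=2, p3=1, p4=0) → (p0=1, p1=4, p2=1, p3=0, p4=0)

(p0=1, p1=4, p2=1, p3=0, p4=0)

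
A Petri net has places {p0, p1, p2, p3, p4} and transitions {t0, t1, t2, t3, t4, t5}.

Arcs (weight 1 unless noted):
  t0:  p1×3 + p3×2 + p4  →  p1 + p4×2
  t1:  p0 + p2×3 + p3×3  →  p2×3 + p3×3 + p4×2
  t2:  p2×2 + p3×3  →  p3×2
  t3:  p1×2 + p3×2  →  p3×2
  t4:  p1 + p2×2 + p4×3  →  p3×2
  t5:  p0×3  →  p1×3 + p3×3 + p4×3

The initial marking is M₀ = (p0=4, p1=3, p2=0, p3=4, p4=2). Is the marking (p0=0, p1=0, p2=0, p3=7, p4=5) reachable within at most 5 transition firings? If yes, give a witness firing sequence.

NO — not reachable within 5 firings

depth 0: 1 marking
depth 1: 4 markings reached so far
depth 2: 6 markings reached so far
depth 3: 9 markings reached so far
depth 4: 12 markings reached so far
depth 5: 12 markings reached so far
(frontier empty at depth 5; search complete)
target is not among the 12 markings reachable within 5 steps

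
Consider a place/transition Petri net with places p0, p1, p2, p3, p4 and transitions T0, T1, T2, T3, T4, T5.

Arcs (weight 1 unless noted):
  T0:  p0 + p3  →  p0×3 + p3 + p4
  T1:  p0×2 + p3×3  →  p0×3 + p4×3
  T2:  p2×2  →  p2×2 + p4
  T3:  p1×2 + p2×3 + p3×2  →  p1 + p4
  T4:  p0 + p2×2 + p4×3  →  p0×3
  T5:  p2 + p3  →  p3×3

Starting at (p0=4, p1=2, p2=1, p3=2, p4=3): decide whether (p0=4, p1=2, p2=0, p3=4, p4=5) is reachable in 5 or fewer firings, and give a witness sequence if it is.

depth 0: 1 marking
depth 1: 3 markings reached so far
depth 2: 6 markings reached so far
depth 3: 9 markings reached so far
depth 4: 12 markings reached so far
depth 5: 15 markings reached so far
target is not among the 15 markings reachable within 5 steps

NO — not reachable within 5 firings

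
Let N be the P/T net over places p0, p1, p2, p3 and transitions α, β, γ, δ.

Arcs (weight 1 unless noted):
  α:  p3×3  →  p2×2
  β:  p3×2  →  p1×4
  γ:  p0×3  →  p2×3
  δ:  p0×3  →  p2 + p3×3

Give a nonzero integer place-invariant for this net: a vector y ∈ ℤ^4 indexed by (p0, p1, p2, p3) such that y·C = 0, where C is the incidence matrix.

y = (p0:3, p1:1, p2:3, p3:2)

Incidence matrix C (rows=places, cols=transitions):
        α    β    γ    δ
   p0   0    0   -3   -3
   p1   0    4    0    0
   p2   2    0    3    1
   p3  -3   -2    0    3

Candidate y = [3, 1, 3, 2]; check y·C column-wise:
  col α: 3·0 + 1·0 + 3·2 + 2·-3 = 0
  col β: 3·0 + 1·4 + 3·0 + 2·-2 = 0
  col γ: 3·-3 + 1·0 + 3·3 + 2·0 = 0
  col δ: 3·-3 + 1·0 + 3·1 + 2·3 = 0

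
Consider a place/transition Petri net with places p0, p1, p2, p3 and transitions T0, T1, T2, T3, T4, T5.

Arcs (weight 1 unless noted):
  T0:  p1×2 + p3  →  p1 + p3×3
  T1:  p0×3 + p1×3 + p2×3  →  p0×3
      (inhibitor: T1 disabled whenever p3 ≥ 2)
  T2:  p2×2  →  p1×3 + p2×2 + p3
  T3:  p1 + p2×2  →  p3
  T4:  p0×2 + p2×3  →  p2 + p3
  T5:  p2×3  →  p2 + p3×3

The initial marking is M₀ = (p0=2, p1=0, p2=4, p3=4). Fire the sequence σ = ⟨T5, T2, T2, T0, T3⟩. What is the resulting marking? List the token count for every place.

(p0=2, p1=4, p2=0, p3=12)

step 1: fire T5:  (p0=2, p1=0, p2=4, p3=4) → (p0=2, p1=0, p2=2, p3=7)
step 2: fire T2:  (p0=2, p1=0, p2=2, p3=7) → (p0=2, p1=3, p2=2, p3=8)
step 3: fire T2:  (p0=2, p1=3, p2=2, p3=8) → (p0=2, p1=6, p2=2, p3=9)
step 4: fire T0:  (p0=2, p1=6, p2=2, p3=9) → (p0=2, p1=5, p2=2, p3=11)
step 5: fire T3:  (p0=2, p1=5, p2=2, p3=11) → (p0=2, p1=4, p2=0, p3=12)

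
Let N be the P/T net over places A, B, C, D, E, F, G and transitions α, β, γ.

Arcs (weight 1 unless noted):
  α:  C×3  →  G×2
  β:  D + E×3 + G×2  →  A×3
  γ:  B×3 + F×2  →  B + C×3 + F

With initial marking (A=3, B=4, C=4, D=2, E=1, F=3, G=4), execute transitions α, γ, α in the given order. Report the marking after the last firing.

(A=3, B=2, C=1, D=2, E=1, F=2, G=8)

step 1: fire α:  (A=3, B=4, C=4, D=2, E=1, F=3, G=4) → (A=3, B=4, C=1, D=2, E=1, F=3, G=6)
step 2: fire γ:  (A=3, B=4, C=1, D=2, E=1, F=3, G=6) → (A=3, B=2, C=4, D=2, E=1, F=2, G=6)
step 3: fire α:  (A=3, B=2, C=4, D=2, E=1, F=2, G=6) → (A=3, B=2, C=1, D=2, E=1, F=2, G=8)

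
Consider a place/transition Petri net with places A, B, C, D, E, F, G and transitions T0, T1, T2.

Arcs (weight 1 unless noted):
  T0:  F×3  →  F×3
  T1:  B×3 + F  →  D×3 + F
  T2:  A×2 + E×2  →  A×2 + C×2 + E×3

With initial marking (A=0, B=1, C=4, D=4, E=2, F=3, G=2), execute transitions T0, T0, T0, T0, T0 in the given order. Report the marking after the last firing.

step 1: fire T0:  (A=0, B=1, C=4, D=4, E=2, F=3, G=2) → (A=0, B=1, C=4, D=4, E=2, F=3, G=2)
step 2: fire T0:  (A=0, B=1, C=4, D=4, E=2, F=3, G=2) → (A=0, B=1, C=4, D=4, E=2, F=3, G=2)
step 3: fire T0:  (A=0, B=1, C=4, D=4, E=2, F=3, G=2) → (A=0, B=1, C=4, D=4, E=2, F=3, G=2)
step 4: fire T0:  (A=0, B=1, C=4, D=4, E=2, F=3, G=2) → (A=0, B=1, C=4, D=4, E=2, F=3, G=2)
step 5: fire T0:  (A=0, B=1, C=4, D=4, E=2, F=3, G=2) → (A=0, B=1, C=4, D=4, E=2, F=3, G=2)

(A=0, B=1, C=4, D=4, E=2, F=3, G=2)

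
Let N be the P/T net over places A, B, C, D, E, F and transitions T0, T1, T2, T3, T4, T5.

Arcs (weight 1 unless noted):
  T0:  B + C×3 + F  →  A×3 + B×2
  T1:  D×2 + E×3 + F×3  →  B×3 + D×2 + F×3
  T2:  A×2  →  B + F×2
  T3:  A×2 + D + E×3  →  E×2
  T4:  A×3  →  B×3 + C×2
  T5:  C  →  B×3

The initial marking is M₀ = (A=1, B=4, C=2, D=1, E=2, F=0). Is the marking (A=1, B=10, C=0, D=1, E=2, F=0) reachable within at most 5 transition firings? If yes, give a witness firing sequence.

YES — reachable via ⟨T5, T5⟩ (2 firings)

step 1: fire T5:  (A=1, B=4, C=2, D=1, E=2, F=0) → (A=1, B=7, C=1, D=1, E=2, F=0)
step 2: fire T5:  (A=1, B=7, C=1, D=1, E=2, F=0) → (A=1, B=10, C=0, D=1, E=2, F=0)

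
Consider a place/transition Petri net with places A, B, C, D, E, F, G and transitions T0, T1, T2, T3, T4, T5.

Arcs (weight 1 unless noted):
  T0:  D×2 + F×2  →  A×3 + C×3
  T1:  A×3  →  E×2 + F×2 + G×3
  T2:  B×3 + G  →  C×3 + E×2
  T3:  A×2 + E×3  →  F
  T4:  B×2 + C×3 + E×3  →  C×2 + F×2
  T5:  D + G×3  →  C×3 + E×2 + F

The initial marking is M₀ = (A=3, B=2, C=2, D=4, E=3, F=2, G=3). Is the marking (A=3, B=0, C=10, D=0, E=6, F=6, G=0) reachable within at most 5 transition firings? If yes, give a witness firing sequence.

step 1: fire T0:  (A=3, B=2, C=2, D=4, E=3, F=2, G=3) → (A=6, B=2, C=5, D=2, E=3, F=0, G=3)
step 2: fire T1:  (A=6, B=2, C=5, D=2, E=3, F=0, G=3) → (A=3, B=2, C=5, D=2, E=5, F=2, G=6)
step 3: fire T4:  (A=3, B=2, C=5, D=2, E=5, F=2, G=6) → (A=3, B=0, C=4, D=2, E=2, F=4, G=6)
step 4: fire T5:  (A=3, B=0, C=4, D=2, E=2, F=4, G=6) → (A=3, B=0, C=7, D=1, E=4, F=5, G=3)
step 5: fire T5:  (A=3, B=0, C=7, D=1, E=4, F=5, G=3) → (A=3, B=0, C=10, D=0, E=6, F=6, G=0)

YES — reachable via ⟨T0, T1, T4, T5, T5⟩ (5 firings)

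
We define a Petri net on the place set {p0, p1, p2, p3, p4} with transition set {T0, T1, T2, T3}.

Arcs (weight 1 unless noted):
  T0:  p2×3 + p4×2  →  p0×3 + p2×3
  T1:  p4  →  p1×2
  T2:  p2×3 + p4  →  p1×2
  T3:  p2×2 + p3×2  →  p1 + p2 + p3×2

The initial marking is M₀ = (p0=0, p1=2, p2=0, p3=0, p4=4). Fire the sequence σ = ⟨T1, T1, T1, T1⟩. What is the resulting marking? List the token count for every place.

(p0=0, p1=10, p2=0, p3=0, p4=0)

step 1: fire T1:  (p0=0, p1=2, p2=0, p3=0, p4=4) → (p0=0, p1=4, p2=0, p3=0, p4=3)
step 2: fire T1:  (p0=0, p1=4, p2=0, p3=0, p4=3) → (p0=0, p1=6, p2=0, p3=0, p4=2)
step 3: fire T1:  (p0=0, p1=6, p2=0, p3=0, p4=2) → (p0=0, p1=8, p2=0, p3=0, p4=1)
step 4: fire T1:  (p0=0, p1=8, p2=0, p3=0, p4=1) → (p0=0, p1=10, p2=0, p3=0, p4=0)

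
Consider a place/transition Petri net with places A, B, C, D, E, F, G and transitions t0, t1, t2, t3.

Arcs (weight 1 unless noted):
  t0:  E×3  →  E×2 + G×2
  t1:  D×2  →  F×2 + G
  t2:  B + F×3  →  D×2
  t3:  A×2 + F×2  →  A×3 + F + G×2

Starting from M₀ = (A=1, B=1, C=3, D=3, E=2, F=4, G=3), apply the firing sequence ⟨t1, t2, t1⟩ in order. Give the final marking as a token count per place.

step 1: fire t1:  (A=1, B=1, C=3, D=3, E=2, F=4, G=3) → (A=1, B=1, C=3, D=1, E=2, F=6, G=4)
step 2: fire t2:  (A=1, B=1, C=3, D=1, E=2, F=6, G=4) → (A=1, B=0, C=3, D=3, E=2, F=3, G=4)
step 3: fire t1:  (A=1, B=0, C=3, D=3, E=2, F=3, G=4) → (A=1, B=0, C=3, D=1, E=2, F=5, G=5)

(A=1, B=0, C=3, D=1, E=2, F=5, G=5)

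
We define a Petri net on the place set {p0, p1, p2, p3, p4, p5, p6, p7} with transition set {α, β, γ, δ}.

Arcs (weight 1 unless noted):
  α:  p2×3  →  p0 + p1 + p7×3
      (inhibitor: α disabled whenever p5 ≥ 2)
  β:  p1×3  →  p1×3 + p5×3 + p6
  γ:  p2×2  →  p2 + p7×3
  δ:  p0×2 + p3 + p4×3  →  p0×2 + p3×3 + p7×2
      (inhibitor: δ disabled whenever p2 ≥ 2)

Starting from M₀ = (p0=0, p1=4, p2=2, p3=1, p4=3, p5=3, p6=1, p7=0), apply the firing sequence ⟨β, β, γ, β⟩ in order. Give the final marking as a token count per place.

step 1: fire β:  (p0=0, p1=4, p2=2, p3=1, p4=3, p5=3, p6=1, p7=0) → (p0=0, p1=4, p2=2, p3=1, p4=3, p5=6, p6=2, p7=0)
step 2: fire β:  (p0=0, p1=4, p2=2, p3=1, p4=3, p5=6, p6=2, p7=0) → (p0=0, p1=4, p2=2, p3=1, p4=3, p5=9, p6=3, p7=0)
step 3: fire γ:  (p0=0, p1=4, p2=2, p3=1, p4=3, p5=9, p6=3, p7=0) → (p0=0, p1=4, p2=1, p3=1, p4=3, p5=9, p6=3, p7=3)
step 4: fire β:  (p0=0, p1=4, p2=1, p3=1, p4=3, p5=9, p6=3, p7=3) → (p0=0, p1=4, p2=1, p3=1, p4=3, p5=12, p6=4, p7=3)

(p0=0, p1=4, p2=1, p3=1, p4=3, p5=12, p6=4, p7=3)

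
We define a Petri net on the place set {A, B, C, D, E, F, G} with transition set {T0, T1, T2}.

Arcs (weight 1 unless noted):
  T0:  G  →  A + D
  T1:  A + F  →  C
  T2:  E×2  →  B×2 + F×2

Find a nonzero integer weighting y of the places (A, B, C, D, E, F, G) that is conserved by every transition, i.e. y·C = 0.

Incidence matrix C (rows=places, cols=transitions):
       T0   T1   T2
    A   1   -1    0
    B   0    0    2
    C   0    1    0
    D   1    0    0
    E   0    0   -2
    F   0   -1    2
    G  -1    0    0

Candidate y = [1, 0, 1, -1, 0, 0, 0]; check y·C column-wise:
  col T0: 1·1 + 1·0 + -1·1 + 0·-1 = 0
  col T1: 1·-1 + 1·1 + -1·0 + 0·-1 = 0
  col T2: 1·0 + 0·2 + 1·0 + -1·0 + 0·-2 + 0·2 = 0

y = (A:1, B:0, C:1, D:-1, E:0, F:0, G:0)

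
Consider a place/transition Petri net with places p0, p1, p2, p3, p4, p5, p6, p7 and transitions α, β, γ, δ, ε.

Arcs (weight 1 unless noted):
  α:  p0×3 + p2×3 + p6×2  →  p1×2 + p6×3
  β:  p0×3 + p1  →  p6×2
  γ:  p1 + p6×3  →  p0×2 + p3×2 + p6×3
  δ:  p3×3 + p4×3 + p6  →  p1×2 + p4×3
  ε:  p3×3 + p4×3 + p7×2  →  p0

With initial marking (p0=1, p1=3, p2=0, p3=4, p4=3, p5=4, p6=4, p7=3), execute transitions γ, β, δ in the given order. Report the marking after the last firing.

step 1: fire γ:  (p0=1, p1=3, p2=0, p3=4, p4=3, p5=4, p6=4, p7=3) → (p0=3, p1=2, p2=0, p3=6, p4=3, p5=4, p6=4, p7=3)
step 2: fire β:  (p0=3, p1=2, p2=0, p3=6, p4=3, p5=4, p6=4, p7=3) → (p0=0, p1=1, p2=0, p3=6, p4=3, p5=4, p6=6, p7=3)
step 3: fire δ:  (p0=0, p1=1, p2=0, p3=6, p4=3, p5=4, p6=6, p7=3) → (p0=0, p1=3, p2=0, p3=3, p4=3, p5=4, p6=5, p7=3)

(p0=0, p1=3, p2=0, p3=3, p4=3, p5=4, p6=5, p7=3)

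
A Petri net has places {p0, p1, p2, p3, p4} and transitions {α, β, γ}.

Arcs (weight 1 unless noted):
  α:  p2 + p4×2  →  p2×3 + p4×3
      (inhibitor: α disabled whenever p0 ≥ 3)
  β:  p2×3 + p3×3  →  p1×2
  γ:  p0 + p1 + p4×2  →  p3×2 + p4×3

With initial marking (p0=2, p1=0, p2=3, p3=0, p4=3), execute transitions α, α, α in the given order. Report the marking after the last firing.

(p0=2, p1=0, p2=9, p3=0, p4=6)

step 1: fire α:  (p0=2, p1=0, p2=3, p3=0, p4=3) → (p0=2, p1=0, p2=5, p3=0, p4=4)
step 2: fire α:  (p0=2, p1=0, p2=5, p3=0, p4=4) → (p0=2, p1=0, p2=7, p3=0, p4=5)
step 3: fire α:  (p0=2, p1=0, p2=7, p3=0, p4=5) → (p0=2, p1=0, p2=9, p3=0, p4=6)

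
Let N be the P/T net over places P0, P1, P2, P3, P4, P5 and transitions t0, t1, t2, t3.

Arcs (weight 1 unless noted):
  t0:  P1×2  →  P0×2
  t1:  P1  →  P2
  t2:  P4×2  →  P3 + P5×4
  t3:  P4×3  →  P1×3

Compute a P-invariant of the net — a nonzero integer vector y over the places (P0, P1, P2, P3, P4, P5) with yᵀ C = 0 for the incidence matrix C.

y = (P0:1, P1:1, P2:1, P3:2, P4:1, P5:0)

Incidence matrix C (rows=places, cols=transitions):
       t0   t1   t2   t3
   P0   2    0    0    0
   P1  -2   -1    0    3
   P2   0    1    0    0
   P3   0    0    1    0
   P4   0    0   -2   -3
   P5   0    0    4    0

Candidate y = [1, 1, 1, 2, 1, 0]; check y·C column-wise:
  col t0: 1·2 + 1·-2 + 1·0 + 2·0 + 1·0 = 0
  col t1: 1·0 + 1·-1 + 1·1 + 2·0 + 1·0 = 0
  col t2: 1·0 + 1·0 + 1·0 + 2·1 + 1·-2 + 0·4 = 0
  col t3: 1·0 + 1·3 + 1·0 + 2·0 + 1·-3 = 0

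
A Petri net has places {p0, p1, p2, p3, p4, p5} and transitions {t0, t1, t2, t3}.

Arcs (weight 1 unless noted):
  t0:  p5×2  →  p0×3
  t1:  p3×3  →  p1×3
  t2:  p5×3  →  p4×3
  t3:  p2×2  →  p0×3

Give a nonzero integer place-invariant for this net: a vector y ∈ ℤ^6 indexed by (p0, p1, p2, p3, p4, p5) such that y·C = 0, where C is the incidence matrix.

y = (p0:0, p1:1, p2:0, p3:1, p4:0, p5:0)

Incidence matrix C (rows=places, cols=transitions):
       t0   t1   t2   t3
   p0   3    0    0    3
   p1   0    3    0    0
   p2   0    0    0   -2
   p3   0   -3    0    0
   p4   0    0    3    0
   p5  -2    0   -3    0

Candidate y = [0, 1, 0, 1, 0, 0]; check y·C column-wise:
  col t0: 0·3 + 1·0 + 1·0 + 0·-2 = 0
  col t1: 1·3 + 1·-3 = 0
  col t2: 1·0 + 1·0 + 0·3 + 0·-3 = 0
  col t3: 0·3 + 1·0 + 0·-2 + 1·0 = 0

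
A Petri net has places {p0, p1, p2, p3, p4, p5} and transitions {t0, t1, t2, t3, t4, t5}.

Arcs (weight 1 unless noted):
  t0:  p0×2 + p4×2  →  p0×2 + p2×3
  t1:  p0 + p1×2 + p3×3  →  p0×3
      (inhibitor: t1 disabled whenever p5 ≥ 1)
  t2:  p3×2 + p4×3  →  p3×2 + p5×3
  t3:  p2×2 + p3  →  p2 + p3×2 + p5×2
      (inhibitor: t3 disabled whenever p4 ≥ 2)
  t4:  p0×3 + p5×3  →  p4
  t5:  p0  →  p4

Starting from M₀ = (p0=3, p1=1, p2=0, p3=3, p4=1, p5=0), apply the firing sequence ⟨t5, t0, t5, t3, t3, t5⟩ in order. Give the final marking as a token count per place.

(p0=0, p1=1, p2=1, p3=5, p4=2, p5=4)

step 1: fire t5:  (p0=3, p1=1, p2=0, p3=3, p4=1, p5=0) → (p0=2, p1=1, p2=0, p3=3, p4=2, p5=0)
step 2: fire t0:  (p0=2, p1=1, p2=0, p3=3, p4=2, p5=0) → (p0=2, p1=1, p2=3, p3=3, p4=0, p5=0)
step 3: fire t5:  (p0=2, p1=1, p2=3, p3=3, p4=0, p5=0) → (p0=1, p1=1, p2=3, p3=3, p4=1, p5=0)
step 4: fire t3:  (p0=1, p1=1, p2=3, p3=3, p4=1, p5=0) → (p0=1, p1=1, p2=2, p3=4, p4=1, p5=2)
step 5: fire t3:  (p0=1, p1=1, p2=2, p3=4, p4=1, p5=2) → (p0=1, p1=1, p2=1, p3=5, p4=1, p5=4)
step 6: fire t5:  (p0=1, p1=1, p2=1, p3=5, p4=1, p5=4) → (p0=0, p1=1, p2=1, p3=5, p4=2, p5=4)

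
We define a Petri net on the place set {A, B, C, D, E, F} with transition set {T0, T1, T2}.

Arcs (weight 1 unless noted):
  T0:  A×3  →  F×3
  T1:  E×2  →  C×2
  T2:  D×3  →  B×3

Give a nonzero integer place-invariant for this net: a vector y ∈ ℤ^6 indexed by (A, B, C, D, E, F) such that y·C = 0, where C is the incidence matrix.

y = (A:0, B:1, C:0, D:1, E:0, F:0)

Incidence matrix C (rows=places, cols=transitions):
       T0   T1   T2
    A  -3    0    0
    B   0    0    3
    C   0    2    0
    D   0    0   -3
    E   0   -2    0
    F   3    0    0

Candidate y = [0, 1, 0, 1, 0, 0]; check y·C column-wise:
  col T0: 0·-3 + 1·0 + 1·0 + 0·3 = 0
  col T1: 1·0 + 0·2 + 1·0 + 0·-2 = 0
  col T2: 1·3 + 1·-3 = 0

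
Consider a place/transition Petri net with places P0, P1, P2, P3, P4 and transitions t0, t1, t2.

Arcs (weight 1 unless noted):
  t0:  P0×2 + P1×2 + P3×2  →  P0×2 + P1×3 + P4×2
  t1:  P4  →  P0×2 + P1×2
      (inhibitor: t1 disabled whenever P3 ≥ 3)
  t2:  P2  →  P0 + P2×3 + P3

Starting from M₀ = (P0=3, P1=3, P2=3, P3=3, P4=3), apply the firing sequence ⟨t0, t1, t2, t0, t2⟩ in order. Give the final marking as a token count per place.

step 1: fire t0:  (P0=3, P1=3, P2=3, P3=3, P4=3) → (P0=3, P1=4, P2=3, P3=1, P4=5)
step 2: fire t1:  (P0=3, P1=4, P2=3, P3=1, P4=5) → (P0=5, P1=6, P2=3, P3=1, P4=4)
step 3: fire t2:  (P0=5, P1=6, P2=3, P3=1, P4=4) → (P0=6, P1=6, P2=5, P3=2, P4=4)
step 4: fire t0:  (P0=6, P1=6, P2=5, P3=2, P4=4) → (P0=6, P1=7, P2=5, P3=0, P4=6)
step 5: fire t2:  (P0=6, P1=7, P2=5, P3=0, P4=6) → (P0=7, P1=7, P2=7, P3=1, P4=6)

(P0=7, P1=7, P2=7, P3=1, P4=6)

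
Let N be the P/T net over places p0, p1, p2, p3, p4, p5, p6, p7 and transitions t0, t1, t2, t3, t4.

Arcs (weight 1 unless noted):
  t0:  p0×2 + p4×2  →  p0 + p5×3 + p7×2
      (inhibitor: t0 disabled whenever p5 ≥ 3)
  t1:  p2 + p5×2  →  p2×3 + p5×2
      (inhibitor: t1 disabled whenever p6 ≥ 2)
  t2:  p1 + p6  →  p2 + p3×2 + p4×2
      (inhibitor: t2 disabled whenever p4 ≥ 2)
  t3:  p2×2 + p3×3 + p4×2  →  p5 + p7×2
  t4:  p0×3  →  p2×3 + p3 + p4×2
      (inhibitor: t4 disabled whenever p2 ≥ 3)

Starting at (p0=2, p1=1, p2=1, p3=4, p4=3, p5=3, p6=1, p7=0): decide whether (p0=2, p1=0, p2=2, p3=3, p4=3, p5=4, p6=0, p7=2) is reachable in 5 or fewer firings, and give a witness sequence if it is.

YES — reachable via ⟨t1, t3, t2⟩ (3 firings)

step 1: fire t1:  (p0=2, p1=1, p2=1, p3=4, p4=3, p5=3, p6=1, p7=0) → (p0=2, p1=1, p2=3, p3=4, p4=3, p5=3, p6=1, p7=0)
step 2: fire t3:  (p0=2, p1=1, p2=3, p3=4, p4=3, p5=3, p6=1, p7=0) → (p0=2, p1=1, p2=1, p3=1, p4=1, p5=4, p6=1, p7=2)
step 3: fire t2:  (p0=2, p1=1, p2=1, p3=1, p4=1, p5=4, p6=1, p7=2) → (p0=2, p1=0, p2=2, p3=3, p4=3, p5=4, p6=0, p7=2)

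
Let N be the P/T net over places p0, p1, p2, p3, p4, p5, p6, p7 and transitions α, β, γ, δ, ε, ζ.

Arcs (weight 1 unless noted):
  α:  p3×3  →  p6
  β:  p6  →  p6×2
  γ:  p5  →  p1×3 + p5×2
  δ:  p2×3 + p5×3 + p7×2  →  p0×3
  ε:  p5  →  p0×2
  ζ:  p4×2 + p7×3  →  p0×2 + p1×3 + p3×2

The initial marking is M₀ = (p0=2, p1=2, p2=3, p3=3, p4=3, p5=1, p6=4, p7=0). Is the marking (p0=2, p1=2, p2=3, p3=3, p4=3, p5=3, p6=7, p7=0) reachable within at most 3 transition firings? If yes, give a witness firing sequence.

depth 0: 1 marking
depth 1: 5 markings reached so far
depth 2: 13 markings reached so far
depth 3: 26 markings reached so far
target is not among the 26 markings reachable within 3 steps

NO — not reachable within 3 firings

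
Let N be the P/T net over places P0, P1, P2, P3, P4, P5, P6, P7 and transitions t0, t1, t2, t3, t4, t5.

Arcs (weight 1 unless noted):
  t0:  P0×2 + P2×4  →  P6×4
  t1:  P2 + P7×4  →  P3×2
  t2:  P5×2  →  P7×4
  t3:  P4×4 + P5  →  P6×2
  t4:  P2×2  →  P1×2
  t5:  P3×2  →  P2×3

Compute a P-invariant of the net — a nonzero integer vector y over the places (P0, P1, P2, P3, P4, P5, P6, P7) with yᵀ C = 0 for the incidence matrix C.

Incidence matrix C (rows=places, cols=transitions):
       t0   t1   t2   t3   t4   t5
   P0  -2    0    0    0    0    0
   P1   0    0    0    0    2    0
   P2  -4   -1    0    0   -2    3
   P3   0    2    0    0    0   -2
   P4   0    0    0   -4    0    0
   P5   0    0   -2   -1    0    0
   P6   4    0    0    2    0    0
   P7   0   -4    4    0    0    0

Candidate y = [4, 0, 0, 0, 1, 0, 2, 0]; check y·C column-wise:
  col t0: 4·-2 + 0·-4 + 1·0 + 2·4 = 0
  col t1: 4·0 + 0·-1 + 0·2 + 1·0 + 2·0 + 0·-4 = 0
  col t2: 4·0 + 1·0 + 0·-2 + 2·0 + 0·4 = 0
  col t3: 4·0 + 1·-4 + 0·-1 + 2·2 = 0
  col t4: 4·0 + 0·2 + 0·-2 + 1·0 + 2·0 = 0
  col t5: 4·0 + 0·3 + 0·-2 + 1·0 + 2·0 = 0

y = (P0:4, P1:0, P2:0, P3:0, P4:1, P5:0, P6:2, P7:0)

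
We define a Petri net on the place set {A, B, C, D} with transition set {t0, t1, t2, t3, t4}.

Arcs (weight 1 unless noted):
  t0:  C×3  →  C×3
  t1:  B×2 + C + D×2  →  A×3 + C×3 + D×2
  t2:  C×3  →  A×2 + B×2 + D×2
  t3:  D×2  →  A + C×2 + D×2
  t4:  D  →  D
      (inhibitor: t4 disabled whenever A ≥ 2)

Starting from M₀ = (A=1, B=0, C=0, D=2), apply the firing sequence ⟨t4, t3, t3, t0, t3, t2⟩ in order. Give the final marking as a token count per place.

(A=6, B=2, C=3, D=4)

step 1: fire t4:  (A=1, B=0, C=0, D=2) → (A=1, B=0, C=0, D=2)
step 2: fire t3:  (A=1, B=0, C=0, D=2) → (A=2, B=0, C=2, D=2)
step 3: fire t3:  (A=2, B=0, C=2, D=2) → (A=3, B=0, C=4, D=2)
step 4: fire t0:  (A=3, B=0, C=4, D=2) → (A=3, B=0, C=4, D=2)
step 5: fire t3:  (A=3, B=0, C=4, D=2) → (A=4, B=0, C=6, D=2)
step 6: fire t2:  (A=4, B=0, C=6, D=2) → (A=6, B=2, C=3, D=4)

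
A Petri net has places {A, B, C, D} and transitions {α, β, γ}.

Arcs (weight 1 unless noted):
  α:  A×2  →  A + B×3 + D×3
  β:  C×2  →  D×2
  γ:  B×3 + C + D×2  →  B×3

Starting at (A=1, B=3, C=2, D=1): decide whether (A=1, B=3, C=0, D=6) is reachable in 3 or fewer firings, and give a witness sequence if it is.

NO — not reachable within 3 firings

depth 0: 1 marking
depth 1: 2 markings reached so far
depth 2: 2 markings reached so far
(frontier empty at depth 2; search complete)
target is not among the 2 markings reachable within 3 steps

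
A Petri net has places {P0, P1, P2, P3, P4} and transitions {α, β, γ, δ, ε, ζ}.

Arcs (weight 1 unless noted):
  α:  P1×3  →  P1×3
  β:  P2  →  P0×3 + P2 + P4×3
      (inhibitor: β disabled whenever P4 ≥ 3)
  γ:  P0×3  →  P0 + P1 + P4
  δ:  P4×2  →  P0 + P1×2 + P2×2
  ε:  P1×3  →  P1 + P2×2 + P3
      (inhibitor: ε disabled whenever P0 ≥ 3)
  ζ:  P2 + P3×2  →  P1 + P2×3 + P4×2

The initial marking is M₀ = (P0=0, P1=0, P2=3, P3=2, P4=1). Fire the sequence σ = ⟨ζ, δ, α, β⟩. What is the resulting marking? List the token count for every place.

step 1: fire ζ:  (P0=0, P1=0, P2=3, P3=2, P4=1) → (P0=0, P1=1, P2=5, P3=0, P4=3)
step 2: fire δ:  (P0=0, P1=1, P2=5, P3=0, P4=3) → (P0=1, P1=3, P2=7, P3=0, P4=1)
step 3: fire α:  (P0=1, P1=3, P2=7, P3=0, P4=1) → (P0=1, P1=3, P2=7, P3=0, P4=1)
step 4: fire β:  (P0=1, P1=3, P2=7, P3=0, P4=1) → (P0=4, P1=3, P2=7, P3=0, P4=4)

(P0=4, P1=3, P2=7, P3=0, P4=4)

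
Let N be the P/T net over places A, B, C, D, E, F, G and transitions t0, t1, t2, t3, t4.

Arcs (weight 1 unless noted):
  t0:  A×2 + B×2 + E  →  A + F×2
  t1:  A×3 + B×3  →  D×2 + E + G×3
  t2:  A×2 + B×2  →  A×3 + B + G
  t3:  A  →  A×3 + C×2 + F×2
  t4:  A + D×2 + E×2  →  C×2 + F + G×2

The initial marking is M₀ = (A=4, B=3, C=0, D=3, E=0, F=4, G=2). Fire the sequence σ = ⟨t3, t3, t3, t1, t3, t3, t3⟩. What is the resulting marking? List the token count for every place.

(A=13, B=0, C=12, D=5, E=1, F=16, G=5)

step 1: fire t3:  (A=4, B=3, C=0, D=3, E=0, F=4, G=2) → (A=6, B=3, C=2, D=3, E=0, F=6, G=2)
step 2: fire t3:  (A=6, B=3, C=2, D=3, E=0, F=6, G=2) → (A=8, B=3, C=4, D=3, E=0, F=8, G=2)
step 3: fire t3:  (A=8, B=3, C=4, D=3, E=0, F=8, G=2) → (A=10, B=3, C=6, D=3, E=0, F=10, G=2)
step 4: fire t1:  (A=10, B=3, C=6, D=3, E=0, F=10, G=2) → (A=7, B=0, C=6, D=5, E=1, F=10, G=5)
step 5: fire t3:  (A=7, B=0, C=6, D=5, E=1, F=10, G=5) → (A=9, B=0, C=8, D=5, E=1, F=12, G=5)
step 6: fire t3:  (A=9, B=0, C=8, D=5, E=1, F=12, G=5) → (A=11, B=0, C=10, D=5, E=1, F=14, G=5)
step 7: fire t3:  (A=11, B=0, C=10, D=5, E=1, F=14, G=5) → (A=13, B=0, C=12, D=5, E=1, F=16, G=5)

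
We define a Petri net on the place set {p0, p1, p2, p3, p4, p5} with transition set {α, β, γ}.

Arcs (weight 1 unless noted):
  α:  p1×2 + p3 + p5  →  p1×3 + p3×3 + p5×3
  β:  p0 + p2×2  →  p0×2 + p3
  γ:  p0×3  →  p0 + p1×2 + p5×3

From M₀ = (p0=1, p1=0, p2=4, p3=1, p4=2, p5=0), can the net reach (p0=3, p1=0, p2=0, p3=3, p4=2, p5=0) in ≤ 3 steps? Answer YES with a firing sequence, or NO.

YES — reachable via ⟨β, β⟩ (2 firings)

step 1: fire β:  (p0=1, p1=0, p2=4, p3=1, p4=2, p5=0) → (p0=2, p1=0, p2=2, p3=2, p4=2, p5=0)
step 2: fire β:  (p0=2, p1=0, p2=2, p3=2, p4=2, p5=0) → (p0=3, p1=0, p2=0, p3=3, p4=2, p5=0)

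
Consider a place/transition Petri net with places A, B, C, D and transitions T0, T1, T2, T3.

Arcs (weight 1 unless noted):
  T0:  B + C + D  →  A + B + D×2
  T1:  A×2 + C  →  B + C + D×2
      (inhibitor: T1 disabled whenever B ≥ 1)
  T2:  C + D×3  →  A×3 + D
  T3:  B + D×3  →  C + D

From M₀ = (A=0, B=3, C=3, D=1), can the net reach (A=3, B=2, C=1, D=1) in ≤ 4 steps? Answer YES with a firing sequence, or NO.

depth 0: 1 marking
depth 1: 2 markings reached so far
depth 2: 3 markings reached so far
depth 3: 6 markings reached so far
depth 4: 7 markings reached so far
target is not among the 7 markings reachable within 4 steps

NO — not reachable within 4 firings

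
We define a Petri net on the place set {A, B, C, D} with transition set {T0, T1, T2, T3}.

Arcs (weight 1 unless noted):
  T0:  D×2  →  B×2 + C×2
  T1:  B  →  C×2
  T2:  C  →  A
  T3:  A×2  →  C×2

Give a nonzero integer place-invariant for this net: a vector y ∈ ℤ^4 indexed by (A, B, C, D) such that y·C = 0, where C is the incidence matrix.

y = (A:1, B:2, C:1, D:3)

Incidence matrix C (rows=places, cols=transitions):
       T0   T1   T2   T3
    A   0    0    1   -2
    B   2   -1    0    0
    C   2    2   -1    2
    D  -2    0    0    0

Candidate y = [1, 2, 1, 3]; check y·C column-wise:
  col T0: 1·0 + 2·2 + 1·2 + 3·-2 = 0
  col T1: 1·0 + 2·-1 + 1·2 + 3·0 = 0
  col T2: 1·1 + 2·0 + 1·-1 + 3·0 = 0
  col T3: 1·-2 + 2·0 + 1·2 + 3·0 = 0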